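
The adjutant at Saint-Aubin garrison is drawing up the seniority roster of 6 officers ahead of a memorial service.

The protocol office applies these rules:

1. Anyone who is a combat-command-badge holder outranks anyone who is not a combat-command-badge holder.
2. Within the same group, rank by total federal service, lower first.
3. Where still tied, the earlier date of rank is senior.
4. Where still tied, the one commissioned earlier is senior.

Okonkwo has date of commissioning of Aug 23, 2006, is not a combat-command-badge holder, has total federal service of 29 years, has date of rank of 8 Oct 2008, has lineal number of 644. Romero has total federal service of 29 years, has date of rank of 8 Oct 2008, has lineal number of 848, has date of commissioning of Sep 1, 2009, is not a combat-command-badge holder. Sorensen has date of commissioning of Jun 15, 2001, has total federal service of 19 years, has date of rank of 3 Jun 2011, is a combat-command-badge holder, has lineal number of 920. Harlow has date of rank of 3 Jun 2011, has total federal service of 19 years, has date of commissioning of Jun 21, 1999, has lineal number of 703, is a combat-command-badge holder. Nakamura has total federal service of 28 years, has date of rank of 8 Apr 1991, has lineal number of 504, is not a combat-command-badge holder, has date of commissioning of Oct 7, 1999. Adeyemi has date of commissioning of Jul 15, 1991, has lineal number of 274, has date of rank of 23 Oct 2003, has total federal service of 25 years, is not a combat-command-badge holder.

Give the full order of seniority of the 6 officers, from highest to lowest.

Harlow, Sorensen, Adeyemi, Nakamura, Okonkwo, Romero

By the first rule: Harlow and Sorensen (both a combat-command-badge holder); then Adeyemi, Nakamura, Okonkwo and Romero (each not a combat-command-badge holder).
Harlow and Sorensen both have total federal service 19 years, so the next rule applies.
Harlow and Sorensen both have date of rank 3 Jun 2011, so the next rule applies.
Among Harlow and Sorensen, by date of commissioning (earlier first): Harlow (Jun 21, 1999) before Sorensen (Jun 15, 2001).
Among Adeyemi, Nakamura, Okonkwo and Romero, by total federal service (lower first): Adeyemi (25 years) before Nakamura (28 years) before Okonkwo and Romero (29 years).
Okonkwo and Romero both have date of rank 8 Oct 2008, so the next rule applies.
Among Okonkwo and Romero, by date of commissioning (earlier first): Okonkwo (Aug 23, 2006) before Romero (Sep 1, 2009).
Full order: Harlow, Sorensen, Adeyemi, Nakamura, Okonkwo, Romero.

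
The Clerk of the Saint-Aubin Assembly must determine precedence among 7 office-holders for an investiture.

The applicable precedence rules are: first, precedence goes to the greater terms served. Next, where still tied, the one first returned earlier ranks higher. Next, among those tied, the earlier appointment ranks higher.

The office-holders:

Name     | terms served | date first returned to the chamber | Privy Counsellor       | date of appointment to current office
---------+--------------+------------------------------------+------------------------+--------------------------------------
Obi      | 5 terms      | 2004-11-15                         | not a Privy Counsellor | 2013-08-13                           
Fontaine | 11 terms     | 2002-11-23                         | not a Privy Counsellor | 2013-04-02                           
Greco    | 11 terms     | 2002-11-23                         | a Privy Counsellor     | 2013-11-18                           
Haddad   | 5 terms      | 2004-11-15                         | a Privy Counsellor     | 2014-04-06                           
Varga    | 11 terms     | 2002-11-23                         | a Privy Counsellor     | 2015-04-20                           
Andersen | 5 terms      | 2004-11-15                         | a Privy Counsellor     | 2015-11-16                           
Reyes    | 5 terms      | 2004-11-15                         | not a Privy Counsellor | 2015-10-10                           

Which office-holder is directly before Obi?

Varga

By terms served (higher first): Fontaine, Greco and Varga (each 11 terms); then Obi, Haddad, Reyes and Andersen (each 5 terms).
Fontaine, Greco and Varga all have date first returned to the chamber 2002-11-23, so the next rule applies.
Among Fontaine, Greco and Varga, by date of appointment to current office (earlier first): Fontaine (2013-04-02) before Greco (2013-11-18) before Varga (2015-04-20).
Obi, Haddad, Reyes and Andersen all have date first returned to the chamber 2004-11-15, so the next rule applies.
Among Obi, Haddad, Reyes and Andersen, by date of appointment to current office (earlier first): Obi (2013-08-13) before Haddad (2014-04-06) before Reyes (2015-10-10) before Andersen (2015-11-16).
Order: Fontaine, Greco, Varga, Obi, Haddad, Reyes, Andersen.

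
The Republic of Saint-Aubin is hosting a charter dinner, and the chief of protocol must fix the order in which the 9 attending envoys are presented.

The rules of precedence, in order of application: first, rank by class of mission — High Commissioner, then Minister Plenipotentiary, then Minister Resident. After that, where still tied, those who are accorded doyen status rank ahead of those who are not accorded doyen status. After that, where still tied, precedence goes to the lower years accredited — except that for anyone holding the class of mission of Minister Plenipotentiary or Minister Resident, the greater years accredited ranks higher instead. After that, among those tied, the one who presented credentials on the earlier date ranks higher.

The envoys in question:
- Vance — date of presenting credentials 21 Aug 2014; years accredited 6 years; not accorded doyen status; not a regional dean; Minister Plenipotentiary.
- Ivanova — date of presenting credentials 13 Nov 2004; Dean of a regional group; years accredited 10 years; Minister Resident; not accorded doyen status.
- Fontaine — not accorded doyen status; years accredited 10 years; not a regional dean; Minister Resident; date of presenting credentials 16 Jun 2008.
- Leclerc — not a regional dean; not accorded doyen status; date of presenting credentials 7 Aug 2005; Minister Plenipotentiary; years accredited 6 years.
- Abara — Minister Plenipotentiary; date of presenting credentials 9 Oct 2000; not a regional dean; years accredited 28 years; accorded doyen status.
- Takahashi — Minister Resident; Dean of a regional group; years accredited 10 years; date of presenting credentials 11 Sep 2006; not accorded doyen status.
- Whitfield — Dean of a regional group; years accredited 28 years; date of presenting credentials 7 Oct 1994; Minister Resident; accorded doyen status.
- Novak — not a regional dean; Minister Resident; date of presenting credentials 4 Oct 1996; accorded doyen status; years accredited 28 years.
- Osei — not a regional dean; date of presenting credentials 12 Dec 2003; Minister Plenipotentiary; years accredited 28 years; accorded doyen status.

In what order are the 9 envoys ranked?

By class of mission: Abara, Osei, Leclerc and Vance (Minister Plenipotentiary); then Whitfield, Novak, Ivanova, Takahashi and Fontaine (Minister Resident).
Among Abara, Osei, Leclerc and Vance, accorded doyen status before not accorded doyen status: Abara and Osei (accorded doyen status) before Leclerc and Vance (not accorded doyen status).
Abara and Osei both have years accredited 28 years, so the next rule applies.
Among Abara and Osei, by date of presenting credentials (earlier first): Abara (9 Oct 2000) before Osei (12 Dec 2003).
Leclerc and Vance both have years accredited 6 years, so the next rule applies.
Among Leclerc and Vance, by date of presenting credentials (earlier first): Leclerc (7 Aug 2005) before Vance (21 Aug 2014).
Among Whitfield, Novak, Ivanova, Takahashi and Fontaine, accorded doyen status before not accorded doyen status: Whitfield and Novak (accorded doyen status) before Ivanova, Takahashi and Fontaine (not accorded doyen status).
Whitfield and Novak both have years accredited 28 years, so the next rule applies.
Among Whitfield and Novak, by date of presenting credentials (earlier first): Whitfield (7 Oct 1994) before Novak (4 Oct 1996).
Ivanova, Takahashi and Fontaine all have years accredited 10 years, so the next rule applies.
Among Ivanova, Takahashi and Fontaine, by date of presenting credentials (earlier first): Ivanova (13 Nov 2004) before Takahashi (11 Sep 2006) before Fontaine (16 Jun 2008).
Full order: Abara, Osei, Leclerc, Vance, Whitfield, Novak, Ivanova, Takahashi, Fontaine.

Abara, Osei, Leclerc, Vance, Whitfield, Novak, Ivanova, Takahashi, Fontaine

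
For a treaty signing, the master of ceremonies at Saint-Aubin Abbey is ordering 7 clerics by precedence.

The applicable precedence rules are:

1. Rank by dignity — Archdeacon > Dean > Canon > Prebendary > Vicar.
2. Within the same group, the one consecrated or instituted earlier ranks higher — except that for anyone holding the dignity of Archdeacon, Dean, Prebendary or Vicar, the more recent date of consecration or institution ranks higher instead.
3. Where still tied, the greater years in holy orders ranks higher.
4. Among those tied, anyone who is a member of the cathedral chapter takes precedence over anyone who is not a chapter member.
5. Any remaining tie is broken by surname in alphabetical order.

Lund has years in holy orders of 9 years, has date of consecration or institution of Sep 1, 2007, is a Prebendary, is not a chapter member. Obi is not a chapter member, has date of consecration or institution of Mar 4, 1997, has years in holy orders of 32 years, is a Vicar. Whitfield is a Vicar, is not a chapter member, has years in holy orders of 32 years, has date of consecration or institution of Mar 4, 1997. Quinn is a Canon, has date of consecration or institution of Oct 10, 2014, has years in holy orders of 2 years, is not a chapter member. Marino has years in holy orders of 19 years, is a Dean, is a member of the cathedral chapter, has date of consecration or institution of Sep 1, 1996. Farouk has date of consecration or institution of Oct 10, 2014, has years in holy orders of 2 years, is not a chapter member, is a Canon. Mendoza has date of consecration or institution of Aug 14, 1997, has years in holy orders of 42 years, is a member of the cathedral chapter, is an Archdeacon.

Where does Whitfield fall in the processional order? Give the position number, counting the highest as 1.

7

By dignity: Mendoza (Archdeacon); then Marino (Dean); then Farouk and Quinn (Canon); then Lund (Prebendary); then Obi and Whitfield (Vicar).
Farouk and Quinn both have date of consecration or institution Oct 10, 2014, so the next rule applies.
Farouk and Quinn both have years in holy orders 2 years, so the next rule applies.
Farouk and Quinn are each not a chapter member, so the next rule applies.
Among Farouk and Quinn, alphabetically by surname: Farouk before Quinn.
Obi and Whitfield both have date of consecration or institution Mar 4, 1997, so the next rule applies.
Obi and Whitfield both have years in holy orders 32 years, so the next rule applies.
Obi and Whitfield are each not a chapter member, so the next rule applies.
Among Obi and Whitfield, alphabetically by surname: Obi before Whitfield.
Order: Mendoza, Marino, Farouk, Quinn, Lund, Obi, Whitfield. So position 7.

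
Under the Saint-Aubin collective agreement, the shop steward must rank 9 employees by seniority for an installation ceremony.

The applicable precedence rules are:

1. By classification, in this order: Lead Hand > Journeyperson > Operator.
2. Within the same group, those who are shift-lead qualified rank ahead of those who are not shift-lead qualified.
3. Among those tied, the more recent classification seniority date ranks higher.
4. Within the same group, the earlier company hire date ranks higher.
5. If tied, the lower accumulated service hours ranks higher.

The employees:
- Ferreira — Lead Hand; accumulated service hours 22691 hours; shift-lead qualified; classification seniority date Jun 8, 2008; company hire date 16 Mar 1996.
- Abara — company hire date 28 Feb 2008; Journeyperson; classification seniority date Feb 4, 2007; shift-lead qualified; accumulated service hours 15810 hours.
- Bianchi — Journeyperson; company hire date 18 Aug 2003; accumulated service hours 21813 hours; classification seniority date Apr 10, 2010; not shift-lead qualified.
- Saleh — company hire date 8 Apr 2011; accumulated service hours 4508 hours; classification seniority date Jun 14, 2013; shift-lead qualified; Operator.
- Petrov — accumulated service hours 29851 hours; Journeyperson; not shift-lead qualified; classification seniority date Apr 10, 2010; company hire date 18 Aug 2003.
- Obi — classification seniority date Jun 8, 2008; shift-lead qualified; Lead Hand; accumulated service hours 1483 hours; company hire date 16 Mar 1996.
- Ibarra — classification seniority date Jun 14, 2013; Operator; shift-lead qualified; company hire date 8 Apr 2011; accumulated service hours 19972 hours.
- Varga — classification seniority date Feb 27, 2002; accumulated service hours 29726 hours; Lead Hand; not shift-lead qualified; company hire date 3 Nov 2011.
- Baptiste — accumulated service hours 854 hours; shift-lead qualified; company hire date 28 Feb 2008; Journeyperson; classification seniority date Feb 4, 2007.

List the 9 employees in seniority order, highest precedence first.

Obi, Ferreira, Varga, Baptiste, Abara, Bianchi, Petrov, Saleh, Ibarra

By classification: Obi, Ferreira and Varga (Lead Hand); then Baptiste, Abara, Bianchi and Petrov (Journeyperson); then Saleh and Ibarra (Operator).
Among Obi, Ferreira and Varga, shift-lead qualified before not shift-lead qualified: Obi and Ferreira (shift-lead qualified) before Varga (not shift-lead qualified).
Obi and Ferreira both have classification seniority date Jun 8, 2008, so the next rule applies.
Obi and Ferreira both have company hire date 16 Mar 1996, so the next rule applies.
Among Obi and Ferreira, by accumulated service hours (lower first): Obi (1483 hours) before Ferreira (22691 hours).
Among Baptiste, Abara, Bianchi and Petrov, shift-lead qualified before not shift-lead qualified: Baptiste and Abara (shift-lead qualified) before Bianchi and Petrov (not shift-lead qualified).
Baptiste and Abara both have classification seniority date Feb 4, 2007, so the next rule applies.
Baptiste and Abara both have company hire date 28 Feb 2008, so the next rule applies.
Among Baptiste and Abara, by accumulated service hours (lower first): Baptiste (854 hours) before Abara (15810 hours).
Bianchi and Petrov both have classification seniority date Apr 10, 2010, so the next rule applies.
Bianchi and Petrov both have company hire date 18 Aug 2003, so the next rule applies.
Among Bianchi and Petrov, by accumulated service hours (lower first): Bianchi (21813 hours) before Petrov (29851 hours).
Saleh and Ibarra are each shift-lead qualified, so the next rule applies.
Saleh and Ibarra both have classification seniority date Jun 14, 2013, so the next rule applies.
Saleh and Ibarra both have company hire date 8 Apr 2011, so the next rule applies.
Among Saleh and Ibarra, by accumulated service hours (lower first): Saleh (4508 hours) before Ibarra (19972 hours).
Full order: Obi, Ferreira, Varga, Baptiste, Abara, Bianchi, Petrov, Saleh, Ibarra.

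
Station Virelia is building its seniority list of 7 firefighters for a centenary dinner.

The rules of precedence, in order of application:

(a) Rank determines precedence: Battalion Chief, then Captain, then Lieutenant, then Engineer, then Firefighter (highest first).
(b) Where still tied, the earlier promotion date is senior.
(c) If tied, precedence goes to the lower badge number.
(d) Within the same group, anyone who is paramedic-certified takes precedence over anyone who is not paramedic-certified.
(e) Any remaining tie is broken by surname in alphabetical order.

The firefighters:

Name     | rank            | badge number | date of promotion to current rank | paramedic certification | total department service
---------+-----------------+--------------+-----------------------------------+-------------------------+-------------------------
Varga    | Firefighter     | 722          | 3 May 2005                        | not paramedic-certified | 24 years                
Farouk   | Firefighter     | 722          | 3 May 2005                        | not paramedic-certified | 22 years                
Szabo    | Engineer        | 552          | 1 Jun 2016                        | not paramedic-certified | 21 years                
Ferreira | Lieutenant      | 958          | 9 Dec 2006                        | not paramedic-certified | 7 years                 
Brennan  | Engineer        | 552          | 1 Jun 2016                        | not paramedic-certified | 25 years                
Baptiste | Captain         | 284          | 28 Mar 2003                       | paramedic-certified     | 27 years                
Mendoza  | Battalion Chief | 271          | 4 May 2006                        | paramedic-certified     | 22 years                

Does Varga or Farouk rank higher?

Farouk

By rank: Mendoza (Battalion Chief); then Baptiste (Captain); then Ferreira (Lieutenant); then Brennan and Szabo (Engineer); then Farouk and Varga (Firefighter).
Brennan and Szabo both have date of promotion to current rank 1 Jun 2016, so the next rule applies.
Brennan and Szabo both have badge number 552, so the next rule applies.
Brennan and Szabo are each not paramedic-certified, so the next rule applies.
Among Brennan and Szabo, alphabetically by surname: Brennan before Szabo.
Farouk and Varga both have date of promotion to current rank 3 May 2005, so the next rule applies.
Farouk and Varga both have badge number 722, so the next rule applies.
Farouk and Varga are each not paramedic-certified, so the next rule applies.
Among Farouk and Varga, alphabetically by surname: Farouk before Varga.
So Farouk takes precedence.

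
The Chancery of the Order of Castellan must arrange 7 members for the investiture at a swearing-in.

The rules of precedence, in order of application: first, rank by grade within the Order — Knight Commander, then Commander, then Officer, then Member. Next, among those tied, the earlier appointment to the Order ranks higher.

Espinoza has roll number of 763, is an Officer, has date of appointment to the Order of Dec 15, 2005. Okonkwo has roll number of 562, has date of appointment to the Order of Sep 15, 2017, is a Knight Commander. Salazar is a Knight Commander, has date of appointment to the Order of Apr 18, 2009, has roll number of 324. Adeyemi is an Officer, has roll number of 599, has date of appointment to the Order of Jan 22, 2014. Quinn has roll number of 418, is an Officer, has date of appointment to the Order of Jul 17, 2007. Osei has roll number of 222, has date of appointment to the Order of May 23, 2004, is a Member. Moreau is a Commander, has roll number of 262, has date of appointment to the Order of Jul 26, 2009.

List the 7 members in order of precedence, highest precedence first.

By grade within the Order: Salazar and Okonkwo (Knight Commander); then Moreau (Commander); then Espinoza, Quinn and Adeyemi (Officer); then Osei (Member).
Among Salazar and Okonkwo, by date of appointment to the Order (earlier first): Salazar (Apr 18, 2009) before Okonkwo (Sep 15, 2017).
Among Espinoza, Quinn and Adeyemi, by date of appointment to the Order (earlier first): Espinoza (Dec 15, 2005) before Quinn (Jul 17, 2007) before Adeyemi (Jan 22, 2014).
Full order: Salazar, Okonkwo, Moreau, Espinoza, Quinn, Adeyemi, Osei.

Salazar, Okonkwo, Moreau, Espinoza, Quinn, Adeyemi, Osei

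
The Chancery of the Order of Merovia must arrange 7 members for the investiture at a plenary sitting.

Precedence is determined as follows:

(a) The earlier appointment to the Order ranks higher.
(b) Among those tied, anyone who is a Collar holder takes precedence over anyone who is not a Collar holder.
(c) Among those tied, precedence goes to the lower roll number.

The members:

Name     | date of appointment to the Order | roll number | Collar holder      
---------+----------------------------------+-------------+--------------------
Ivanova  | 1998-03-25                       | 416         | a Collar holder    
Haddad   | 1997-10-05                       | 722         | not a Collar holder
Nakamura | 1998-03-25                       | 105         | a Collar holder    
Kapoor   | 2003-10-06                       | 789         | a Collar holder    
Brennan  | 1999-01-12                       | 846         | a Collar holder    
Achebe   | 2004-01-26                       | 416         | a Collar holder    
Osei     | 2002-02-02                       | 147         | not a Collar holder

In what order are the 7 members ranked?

By date of appointment to the Order (earlier first): Haddad (1997-10-05); then Nakamura and Ivanova (both 1998-03-25); then Brennan (1999-01-12); then Osei (2002-02-02); then Kapoor (2003-10-06); then Achebe (2004-01-26).
Nakamura and Ivanova are each a Collar holder, so the next rule applies.
Among Nakamura and Ivanova, by roll number (lower first): Nakamura (105) before Ivanova (416).
Full order: Haddad, Nakamura, Ivanova, Brennan, Osei, Kapoor, Achebe.

Haddad, Nakamura, Ivanova, Brennan, Osei, Kapoor, Achebe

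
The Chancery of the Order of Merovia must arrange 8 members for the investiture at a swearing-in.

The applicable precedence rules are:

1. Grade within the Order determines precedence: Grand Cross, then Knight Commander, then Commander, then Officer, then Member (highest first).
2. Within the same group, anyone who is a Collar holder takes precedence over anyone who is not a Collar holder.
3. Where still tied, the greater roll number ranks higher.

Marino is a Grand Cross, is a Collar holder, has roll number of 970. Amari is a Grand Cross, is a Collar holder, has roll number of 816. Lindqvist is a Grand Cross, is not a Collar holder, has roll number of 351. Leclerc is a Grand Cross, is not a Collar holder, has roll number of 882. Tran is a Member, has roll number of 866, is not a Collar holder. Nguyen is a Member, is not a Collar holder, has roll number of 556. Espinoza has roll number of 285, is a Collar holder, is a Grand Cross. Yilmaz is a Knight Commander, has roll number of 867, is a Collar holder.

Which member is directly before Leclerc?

Espinoza

By grade within the Order: Marino, Amari, Espinoza, Leclerc and Lindqvist (Grand Cross); then Yilmaz (Knight Commander); then Tran and Nguyen (Member).
Among Marino, Amari, Espinoza, Leclerc and Lindqvist, a Collar holder before not a Collar holder: Marino, Amari and Espinoza (a Collar holder) before Leclerc and Lindqvist (not a Collar holder).
Among Marino, Amari and Espinoza, by roll number (higher first): Marino (970) before Amari (816) before Espinoza (285).
Among Leclerc and Lindqvist, by roll number (higher first): Leclerc (882) before Lindqvist (351).
Tran and Nguyen are each not a Collar holder, so the next rule applies.
Among Tran and Nguyen, by roll number (higher first): Tran (866) before Nguyen (556).
Order: Marino, Amari, Espinoza, Leclerc, Lindqvist, Yilmaz, Tran, Nguyen.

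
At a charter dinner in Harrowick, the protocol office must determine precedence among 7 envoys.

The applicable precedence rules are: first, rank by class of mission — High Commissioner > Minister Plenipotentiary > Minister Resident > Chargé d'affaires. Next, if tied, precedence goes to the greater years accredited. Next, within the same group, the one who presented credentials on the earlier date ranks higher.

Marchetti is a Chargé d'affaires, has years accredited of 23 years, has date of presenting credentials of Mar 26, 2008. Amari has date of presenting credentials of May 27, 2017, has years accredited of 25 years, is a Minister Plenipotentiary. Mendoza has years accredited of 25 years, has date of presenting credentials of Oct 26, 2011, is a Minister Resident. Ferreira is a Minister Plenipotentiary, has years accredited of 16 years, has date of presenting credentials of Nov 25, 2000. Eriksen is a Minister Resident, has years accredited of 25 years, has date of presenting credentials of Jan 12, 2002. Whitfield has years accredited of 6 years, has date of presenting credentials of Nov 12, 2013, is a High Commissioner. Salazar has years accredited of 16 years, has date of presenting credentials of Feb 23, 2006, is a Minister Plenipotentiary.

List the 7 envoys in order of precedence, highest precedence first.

By class of mission: Whitfield (High Commissioner); then Amari, Ferreira and Salazar (Minister Plenipotentiary); then Eriksen and Mendoza (Minister Resident); then Marchetti (Chargé d'affaires).
Among Amari, Ferreira and Salazar, by years accredited (higher first): Amari (25 years) before Ferreira and Salazar (16 years).
Among Ferreira and Salazar, by date of presenting credentials (earlier first): Ferreira (Nov 25, 2000) before Salazar (Feb 23, 2006).
Eriksen and Mendoza both have years accredited 25 years, so the next rule applies.
Among Eriksen and Mendoza, by date of presenting credentials (earlier first): Eriksen (Jan 12, 2002) before Mendoza (Oct 26, 2011).
Full order: Whitfield, Amari, Ferreira, Salazar, Eriksen, Mendoza, Marchetti.

Whitfield, Amari, Ferreira, Salazar, Eriksen, Mendoza, Marchetti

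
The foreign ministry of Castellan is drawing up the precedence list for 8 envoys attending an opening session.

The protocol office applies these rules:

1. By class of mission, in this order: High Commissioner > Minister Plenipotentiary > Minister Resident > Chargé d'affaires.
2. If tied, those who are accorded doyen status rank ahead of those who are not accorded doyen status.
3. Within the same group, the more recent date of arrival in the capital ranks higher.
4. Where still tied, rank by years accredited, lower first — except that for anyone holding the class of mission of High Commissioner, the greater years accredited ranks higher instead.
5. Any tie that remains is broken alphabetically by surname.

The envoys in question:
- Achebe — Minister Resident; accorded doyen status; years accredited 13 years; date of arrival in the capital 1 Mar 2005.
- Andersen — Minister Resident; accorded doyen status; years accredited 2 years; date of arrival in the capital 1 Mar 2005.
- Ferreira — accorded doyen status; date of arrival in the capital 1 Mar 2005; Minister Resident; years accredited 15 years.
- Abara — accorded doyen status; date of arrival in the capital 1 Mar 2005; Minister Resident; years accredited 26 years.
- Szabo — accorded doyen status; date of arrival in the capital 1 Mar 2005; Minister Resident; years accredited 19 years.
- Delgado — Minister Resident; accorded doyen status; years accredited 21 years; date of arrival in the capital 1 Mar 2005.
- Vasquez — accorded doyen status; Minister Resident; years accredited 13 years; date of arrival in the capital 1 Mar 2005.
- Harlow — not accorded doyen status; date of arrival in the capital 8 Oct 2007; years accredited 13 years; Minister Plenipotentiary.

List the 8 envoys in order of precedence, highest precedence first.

Harlow, Andersen, Achebe, Vasquez, Ferreira, Szabo, Delgado, Abara

By class of mission: Harlow (Minister Plenipotentiary); then Andersen, Achebe, Vasquez, Ferreira, Szabo, Delgado and Abara (Minister Resident).
Andersen, Achebe, Vasquez, Ferreira, Szabo, Delgado and Abara are each accorded doyen status, so the next rule applies.
Andersen, Achebe, Vasquez, Ferreira, Szabo, Delgado and Abara all have date of arrival in the capital 1 Mar 2005, so the next rule applies.
Among Andersen, Achebe, Vasquez, Ferreira, Szabo, Delgado and Abara, by years accredited (lower first): Andersen (2 years) before Achebe and Vasquez (13 years) before Ferreira (15 years) before Szabo (19 years) before Delgado (21 years) before Abara (26 years).
Among Achebe and Vasquez, alphabetically by surname: Achebe before Vasquez.
Full order: Harlow, Andersen, Achebe, Vasquez, Ferreira, Szabo, Delgado, Abara.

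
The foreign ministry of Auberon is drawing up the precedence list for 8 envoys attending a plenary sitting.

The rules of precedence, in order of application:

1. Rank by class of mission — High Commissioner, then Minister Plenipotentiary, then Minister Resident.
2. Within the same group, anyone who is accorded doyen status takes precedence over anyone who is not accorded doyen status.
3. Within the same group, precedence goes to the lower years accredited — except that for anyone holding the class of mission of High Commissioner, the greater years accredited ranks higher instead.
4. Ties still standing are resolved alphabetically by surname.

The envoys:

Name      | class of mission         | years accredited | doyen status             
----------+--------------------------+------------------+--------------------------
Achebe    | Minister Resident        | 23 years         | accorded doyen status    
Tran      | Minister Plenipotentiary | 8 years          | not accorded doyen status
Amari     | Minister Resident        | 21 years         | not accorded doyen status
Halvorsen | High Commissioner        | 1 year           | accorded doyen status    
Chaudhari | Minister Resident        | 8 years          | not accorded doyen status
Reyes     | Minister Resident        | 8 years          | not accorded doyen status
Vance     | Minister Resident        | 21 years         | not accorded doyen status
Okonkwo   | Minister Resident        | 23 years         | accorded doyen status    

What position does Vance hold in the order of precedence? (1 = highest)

8

By class of mission: Halvorsen (High Commissioner); then Tran (Minister Plenipotentiary); then Achebe, Okonkwo, Chaudhari, Reyes, Amari and Vance (Minister Resident).
Among Achebe, Okonkwo, Chaudhari, Reyes, Amari and Vance, accorded doyen status before not accorded doyen status: Achebe and Okonkwo (accorded doyen status) before Chaudhari, Reyes, Amari and Vance (not accorded doyen status).
Achebe and Okonkwo both have years accredited 23 years, so the next rule applies.
Among Achebe and Okonkwo, alphabetically by surname: Achebe before Okonkwo.
Among Chaudhari, Reyes, Amari and Vance, by years accredited (lower first): Chaudhari and Reyes (8 years) before Amari and Vance (21 years).
Among Chaudhari and Reyes, alphabetically by surname: Chaudhari before Reyes.
Among Amari and Vance, alphabetically by surname: Amari before Vance.
Order: Halvorsen, Tran, Achebe, Okonkwo, Chaudhari, Reyes, Amari, Vance. So position 8.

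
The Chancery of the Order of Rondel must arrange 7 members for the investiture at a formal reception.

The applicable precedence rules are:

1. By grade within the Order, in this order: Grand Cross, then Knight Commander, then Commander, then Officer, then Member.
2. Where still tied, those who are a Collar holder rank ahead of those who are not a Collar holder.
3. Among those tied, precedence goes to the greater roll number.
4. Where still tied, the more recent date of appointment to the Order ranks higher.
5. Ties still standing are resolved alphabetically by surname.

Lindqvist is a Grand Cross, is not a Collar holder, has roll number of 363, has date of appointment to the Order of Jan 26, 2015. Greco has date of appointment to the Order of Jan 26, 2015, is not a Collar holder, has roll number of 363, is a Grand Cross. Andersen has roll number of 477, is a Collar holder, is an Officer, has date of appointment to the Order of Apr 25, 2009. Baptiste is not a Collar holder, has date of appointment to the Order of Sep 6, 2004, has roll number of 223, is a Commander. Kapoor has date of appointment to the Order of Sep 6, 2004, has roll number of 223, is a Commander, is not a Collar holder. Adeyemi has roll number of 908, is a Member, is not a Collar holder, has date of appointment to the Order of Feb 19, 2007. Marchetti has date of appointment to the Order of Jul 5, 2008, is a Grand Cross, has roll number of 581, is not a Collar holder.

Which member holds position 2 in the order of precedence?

By grade within the Order: Marchetti, Greco and Lindqvist (Grand Cross); then Baptiste and Kapoor (Commander); then Andersen (Officer); then Adeyemi (Member).
Marchetti, Greco and Lindqvist are each not a Collar holder, so the next rule applies.
Among Marchetti, Greco and Lindqvist, by roll number (higher first): Marchetti (581) before Greco and Lindqvist (363).
Greco and Lindqvist both have date of appointment to the Order Jan 26, 2015, so the next rule applies.
Among Greco and Lindqvist, alphabetically by surname: Greco before Lindqvist.
Baptiste and Kapoor are each not a Collar holder, so the next rule applies.
Baptiste and Kapoor both have roll number 223, so the next rule applies.
Baptiste and Kapoor both have date of appointment to the Order Sep 6, 2004, so the next rule applies.
Among Baptiste and Kapoor, alphabetically by surname: Baptiste before Kapoor.
Order: Marchetti, Greco, Lindqvist, Baptiste, Kapoor, Andersen, Adeyemi.

Greco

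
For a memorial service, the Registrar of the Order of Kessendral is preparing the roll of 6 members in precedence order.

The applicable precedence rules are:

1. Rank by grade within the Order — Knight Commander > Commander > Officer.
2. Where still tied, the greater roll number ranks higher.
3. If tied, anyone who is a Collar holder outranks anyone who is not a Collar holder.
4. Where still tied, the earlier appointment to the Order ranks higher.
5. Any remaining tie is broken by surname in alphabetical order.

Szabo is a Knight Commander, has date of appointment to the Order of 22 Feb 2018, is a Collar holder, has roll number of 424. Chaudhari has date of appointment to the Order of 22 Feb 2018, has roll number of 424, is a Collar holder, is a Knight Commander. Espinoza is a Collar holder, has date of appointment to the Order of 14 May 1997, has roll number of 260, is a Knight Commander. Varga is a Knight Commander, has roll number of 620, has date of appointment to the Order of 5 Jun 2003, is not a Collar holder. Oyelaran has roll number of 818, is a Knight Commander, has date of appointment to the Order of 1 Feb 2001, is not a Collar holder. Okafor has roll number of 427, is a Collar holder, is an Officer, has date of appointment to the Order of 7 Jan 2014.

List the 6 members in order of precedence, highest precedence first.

Oyelaran, Varga, Chaudhari, Szabo, Espinoza, Okafor

By grade within the Order: Oyelaran, Varga, Chaudhari, Szabo and Espinoza (Knight Commander); then Okafor (Officer).
Among Oyelaran, Varga, Chaudhari, Szabo and Espinoza, by roll number (higher first): Oyelaran (818) before Varga (620) before Chaudhari and Szabo (424) before Espinoza (260).
Chaudhari and Szabo are each a Collar holder, so the next rule applies.
Chaudhari and Szabo both have date of appointment to the Order 22 Feb 2018, so the next rule applies.
Among Chaudhari and Szabo, alphabetically by surname: Chaudhari before Szabo.
Full order: Oyelaran, Varga, Chaudhari, Szabo, Espinoza, Okafor.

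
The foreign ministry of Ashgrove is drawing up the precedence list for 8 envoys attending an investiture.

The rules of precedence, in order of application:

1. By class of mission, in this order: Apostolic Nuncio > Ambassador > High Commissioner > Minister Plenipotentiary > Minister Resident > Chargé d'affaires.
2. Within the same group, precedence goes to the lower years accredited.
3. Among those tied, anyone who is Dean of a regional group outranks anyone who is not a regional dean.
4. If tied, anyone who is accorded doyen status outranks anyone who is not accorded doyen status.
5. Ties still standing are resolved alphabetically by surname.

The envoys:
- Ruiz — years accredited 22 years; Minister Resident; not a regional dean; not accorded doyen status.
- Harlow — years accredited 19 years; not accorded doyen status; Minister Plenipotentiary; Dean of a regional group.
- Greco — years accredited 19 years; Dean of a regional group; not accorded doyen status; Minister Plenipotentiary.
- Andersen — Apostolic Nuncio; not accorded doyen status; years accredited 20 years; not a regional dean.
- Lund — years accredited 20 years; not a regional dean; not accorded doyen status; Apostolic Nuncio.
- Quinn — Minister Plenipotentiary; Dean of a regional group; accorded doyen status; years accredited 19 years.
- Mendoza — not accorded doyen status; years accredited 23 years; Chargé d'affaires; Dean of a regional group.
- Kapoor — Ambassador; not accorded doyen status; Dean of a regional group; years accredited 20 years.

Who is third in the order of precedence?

By class of mission: Andersen and Lund (Apostolic Nuncio); then Kapoor (Ambassador); then Quinn, Greco and Harlow (Minister Plenipotentiary); then Ruiz (Minister Resident); then Mendoza (Chargé d'affaires).
Andersen and Lund both have years accredited 20 years, so the next rule applies.
Andersen and Lund are each not a regional dean, so the next rule applies.
Andersen and Lund are each not accorded doyen status, so the next rule applies.
Among Andersen and Lund, alphabetically by surname: Andersen before Lund.
Quinn, Greco and Harlow all have years accredited 19 years, so the next rule applies.
Quinn, Greco and Harlow are each Dean of a regional group, so the next rule applies.
Among Quinn, Greco and Harlow, accorded doyen status before not accorded doyen status: Quinn (accorded doyen status) before Greco and Harlow (not accorded doyen status).
Among Greco and Harlow, alphabetically by surname: Greco before Harlow.
Order: Andersen, Lund, Kapoor, Quinn, Greco, Harlow, Ruiz, Mendoza.

Kapoor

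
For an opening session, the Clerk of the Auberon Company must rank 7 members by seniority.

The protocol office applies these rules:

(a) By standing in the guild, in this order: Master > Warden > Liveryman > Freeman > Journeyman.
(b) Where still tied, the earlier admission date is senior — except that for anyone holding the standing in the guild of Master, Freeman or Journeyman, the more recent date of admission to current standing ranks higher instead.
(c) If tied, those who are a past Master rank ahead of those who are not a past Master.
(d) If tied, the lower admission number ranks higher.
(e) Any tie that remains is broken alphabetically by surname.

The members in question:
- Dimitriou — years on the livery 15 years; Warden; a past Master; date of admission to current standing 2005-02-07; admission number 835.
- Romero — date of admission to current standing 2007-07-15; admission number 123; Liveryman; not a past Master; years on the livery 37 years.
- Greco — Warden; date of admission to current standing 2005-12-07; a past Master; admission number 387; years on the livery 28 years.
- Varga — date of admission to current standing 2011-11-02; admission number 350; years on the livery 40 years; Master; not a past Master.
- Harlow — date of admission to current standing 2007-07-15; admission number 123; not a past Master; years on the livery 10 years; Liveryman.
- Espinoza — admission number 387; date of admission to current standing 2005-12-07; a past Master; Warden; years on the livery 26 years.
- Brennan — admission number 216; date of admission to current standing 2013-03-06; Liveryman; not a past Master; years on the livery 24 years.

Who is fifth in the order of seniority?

Harlow

By standing in the guild: Varga (Master); then Dimitriou, Espinoza and Greco (Warden); then Harlow, Romero and Brennan (Liveryman).
Among Dimitriou, Espinoza and Greco, by date of admission to current standing (earlier first): Dimitriou (2005-02-07) before Espinoza and Greco (2005-12-07).
Espinoza and Greco are each a past Master, so the next rule applies.
Espinoza and Greco both have admission number 387, so the next rule applies.
Among Espinoza and Greco, alphabetically by surname: Espinoza before Greco.
Among Harlow, Romero and Brennan, by date of admission to current standing (earlier first): Harlow and Romero (2007-07-15) before Brennan (2013-03-06).
Harlow and Romero are each not a past Master, so the next rule applies.
Harlow and Romero both have admission number 123, so the next rule applies.
Among Harlow and Romero, alphabetically by surname: Harlow before Romero.
Order: Varga, Dimitriou, Espinoza, Greco, Harlow, Romero, Brennan.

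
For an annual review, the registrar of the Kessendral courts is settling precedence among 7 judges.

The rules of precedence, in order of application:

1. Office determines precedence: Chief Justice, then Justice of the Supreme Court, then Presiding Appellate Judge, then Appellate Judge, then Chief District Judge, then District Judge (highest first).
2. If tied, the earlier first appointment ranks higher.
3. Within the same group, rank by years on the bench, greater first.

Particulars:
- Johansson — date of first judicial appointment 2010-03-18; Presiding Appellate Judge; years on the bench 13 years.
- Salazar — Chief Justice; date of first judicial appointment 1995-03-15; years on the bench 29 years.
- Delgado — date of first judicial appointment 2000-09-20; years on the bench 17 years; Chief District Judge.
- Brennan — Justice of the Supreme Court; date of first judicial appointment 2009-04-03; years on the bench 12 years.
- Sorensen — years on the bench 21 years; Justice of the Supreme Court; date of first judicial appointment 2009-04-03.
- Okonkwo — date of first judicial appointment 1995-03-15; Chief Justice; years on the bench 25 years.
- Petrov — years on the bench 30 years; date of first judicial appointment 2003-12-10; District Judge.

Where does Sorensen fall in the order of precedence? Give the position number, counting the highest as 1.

3

By office: Salazar and Okonkwo (Chief Justice); then Sorensen and Brennan (Justice of the Supreme Court); then Johansson (Presiding Appellate Judge); then Delgado (Chief District Judge); then Petrov (District Judge).
Salazar and Okonkwo both have date of first judicial appointment 1995-03-15, so the next rule applies.
Among Salazar and Okonkwo, by years on the bench (higher first): Salazar (29 years) before Okonkwo (25 years).
Sorensen and Brennan both have date of first judicial appointment 2009-04-03, so the next rule applies.
Among Sorensen and Brennan, by years on the bench (higher first): Sorensen (21 years) before Brennan (12 years).
Order: Salazar, Okonkwo, Sorensen, Brennan, Johansson, Delgado, Petrov. So position 3.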